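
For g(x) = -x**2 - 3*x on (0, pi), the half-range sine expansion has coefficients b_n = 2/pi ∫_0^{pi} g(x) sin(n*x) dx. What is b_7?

2*(-49*pi**2 - 147*pi + 4)/(343*pi)

b_7 = 2/pi ∫_0^{pi} (-x**2 - 3*x) sin(7*x) dx.
Integrating by parts twice (tabular method), an antiderivative of (-x**2 - 3*x) sin(7*x) is x**2*cos(7*x)/7 - 2*x*sin(7*x)/49 + 3*x*cos(7*x)/7 - 3*sin(7*x)/49 - 2*cos(7*x)/343; evaluating from 0 to pi: ∫_{0}^{pi} (-x**2 - 3*x) sin(7*x) dx = (-pi**2/7 - 3*pi/7 + 2/343) - (-2/343) = -pi**2/7 - 3*pi/7 + 4/343.
Hence b_7 = (2/pi)·(-pi**2/7 - 3*pi/7 + 4/343) = 2*(-49*pi**2 - 147*pi + 4)/(343*pi).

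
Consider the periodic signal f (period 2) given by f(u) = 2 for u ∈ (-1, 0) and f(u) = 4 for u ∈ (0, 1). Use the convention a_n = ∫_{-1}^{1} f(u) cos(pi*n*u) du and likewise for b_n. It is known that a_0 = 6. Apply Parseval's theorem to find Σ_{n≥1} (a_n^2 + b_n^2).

2

Parseval: a_0^2/2 + Σ_{n≥1} (a_n^2+b_n^2) = ∫_{-1}^{1} f(u)^2 du = 20.
Subtract a_0^2/2 = 18: Σ (a_n^2+b_n^2) = 2.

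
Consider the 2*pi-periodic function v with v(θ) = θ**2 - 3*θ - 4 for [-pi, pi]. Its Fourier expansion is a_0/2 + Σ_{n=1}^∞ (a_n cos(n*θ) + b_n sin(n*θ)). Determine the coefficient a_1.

-4

a_1 = 1/pi ∫_{-pi}^{pi} v(θ) cos(θ) dθ.
Integrating by parts twice (tabular method), an antiderivative of (θ**2 - 3*θ - 4) cos(θ) is θ**2*sin(θ) - 3*θ*sin(θ) + 2*θ*cos(θ) - 6*sin(θ) - 3*cos(θ); evaluating from -pi to pi: ∫_{-pi}^{pi} (θ**2 - 3*θ - 4) cos(θ) dθ = (3 - 2*pi) - (3 + 2*pi) = -4*pi.
Hence a_1 = (1/pi)·(-4*pi) = -4.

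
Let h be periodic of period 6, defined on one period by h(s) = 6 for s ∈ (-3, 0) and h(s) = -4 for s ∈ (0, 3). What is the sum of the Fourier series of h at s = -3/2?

h is continuous at s = -3/2 with value 6, so the series converges to 6 there.

6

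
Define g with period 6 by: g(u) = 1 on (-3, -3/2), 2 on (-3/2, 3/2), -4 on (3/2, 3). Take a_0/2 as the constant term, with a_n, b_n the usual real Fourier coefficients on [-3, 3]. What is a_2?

a_2 = 1/3 ∫_{-3}^{3} g(u) cos(2*pi*u/3) du.
Split the integral at the breakpoints.
Directly, an antiderivative of (1) cos(2*pi*u/3) is 3*sin(2*pi*u/3)/(2*pi); evaluating from -3 to -3/2: ∫_{-3}^{-3/2} (1) cos(2*pi*u/3) du = (0) - (0) = 0.
Directly, an antiderivative of (2) cos(2*pi*u/3) is 3*sin(2*pi*u/3)/pi; evaluating from -3/2 to 3/2: ∫_{-3/2}^{3/2} (2) cos(2*pi*u/3) du = (0) - (0) = 0.
Directly, an antiderivative of (-4) cos(2*pi*u/3) is -6*sin(2*pi*u/3)/pi; evaluating from 3/2 to 3: ∫_{3/2}^{3} (-4) cos(2*pi*u/3) du = (0) - (0) = 0.
Summing the pieces and multiplying by (1/3) gives a_2 = 0.

0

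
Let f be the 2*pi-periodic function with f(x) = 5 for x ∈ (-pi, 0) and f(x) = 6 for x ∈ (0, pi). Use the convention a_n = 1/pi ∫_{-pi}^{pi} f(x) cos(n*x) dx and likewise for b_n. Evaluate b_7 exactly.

b_7 = 1/pi ∫_{-pi}^{pi} f(x) sin(7*x) dx.
Split the integral at the breakpoints.
Directly, an antiderivative of (5) sin(7*x) is -5*cos(7*x)/7; evaluating from -pi to 0: ∫_{-pi}^{0} (5) sin(7*x) dx = (-5/7) - (5/7) = -10/7.
Directly, an antiderivative of (6) sin(7*x) is -6*cos(7*x)/7; evaluating from 0 to pi: ∫_{0}^{pi} (6) sin(7*x) dx = (6/7) - (-6/7) = 12/7.
Summing the pieces and multiplying by (1/pi) gives b_7 = 2/(7*pi).

2/(7*pi)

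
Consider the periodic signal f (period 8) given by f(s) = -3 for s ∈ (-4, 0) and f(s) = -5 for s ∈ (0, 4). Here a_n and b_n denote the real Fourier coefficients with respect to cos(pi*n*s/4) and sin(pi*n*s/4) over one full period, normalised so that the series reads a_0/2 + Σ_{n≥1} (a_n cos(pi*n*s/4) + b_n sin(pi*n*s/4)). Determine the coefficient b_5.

-4/(5*pi)

b_5 = 1/4 ∫_{-4}^{4} f(s) sin(5*pi*s/4) ds.
Split the integral at the breakpoints.
Directly, an antiderivative of (-3) sin(5*pi*s/4) is 12*cos(5*pi*s/4)/(5*pi); evaluating from -4 to 0: ∫_{-4}^{0} (-3) sin(5*pi*s/4) ds = (12/(5*pi)) - (-12/(5*pi)) = 24/(5*pi).
Directly, an antiderivative of (-5) sin(5*pi*s/4) is 4*cos(5*pi*s/4)/pi; evaluating from 0 to 4: ∫_{0}^{4} (-5) sin(5*pi*s/4) ds = (-4/pi) - (4/pi) = -8/pi.
Summing the pieces and multiplying by (1/4) gives b_5 = -4/(5*pi).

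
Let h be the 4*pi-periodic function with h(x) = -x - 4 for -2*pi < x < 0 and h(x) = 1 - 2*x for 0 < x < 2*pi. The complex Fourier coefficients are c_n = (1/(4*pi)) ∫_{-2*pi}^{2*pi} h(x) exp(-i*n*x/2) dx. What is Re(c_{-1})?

2/pi

Since h is real-valued, Re(c_{-1}) = (1/(4*pi)) ∫_{-2*pi}^{2*pi} h(x) cos(-x/2) dx = a_{1}/2.
Split the integral at the breakpoints.
Integrating by parts (boundary term plus one more integral), an antiderivative of (-x - 4) cos(-x/2) is -2*x*sin(x/2) - 8*sin(x/2) - 4*cos(x/2); evaluating from -2*pi to 0: ∫_{-2*pi}^{0} (-x - 4) cos(-x/2) dx = (-4) - (4) = -8.
Integrating by parts (boundary term plus one more integral), an antiderivative of (1 - 2*x) cos(-x/2) is -4*x*sin(x/2) + 2*sin(x/2) - 8*cos(x/2); evaluating from 0 to 2*pi: ∫_{0}^{2*pi} (1 - 2*x) cos(-x/2) dx = (8) - (-8) = 16.
So ∫_{-2*pi}^{2*pi} h(x) cos(-x/2) dx = 8.
Hence Re(c_{-1}) = (1/(4*pi))·(8) = 2/pi.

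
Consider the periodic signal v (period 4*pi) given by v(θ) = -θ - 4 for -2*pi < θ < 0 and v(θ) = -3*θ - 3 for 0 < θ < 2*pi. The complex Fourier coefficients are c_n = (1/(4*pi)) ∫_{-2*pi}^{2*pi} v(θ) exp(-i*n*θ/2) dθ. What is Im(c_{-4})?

Since v is real-valued, Im(c_{-4}) = -(1/(4*pi)) ∫_{-2*pi}^{2*pi} v(θ) sin(-2*θ) dθ = b_{4}/2.
Split the integral at the breakpoints.
Integrating by parts (boundary term plus one more integral), an antiderivative of (-θ - 4) sin(-2*θ) is -θ*cos(2*θ)/2 + sin(2*θ)/4 - 2*cos(2*θ); evaluating from -2*pi to 0: ∫_{-2*pi}^{0} (-θ - 4) sin(-2*θ) dθ = (-2) - (-2 + pi) = -pi.
Integrating by parts (boundary term plus one more integral), an antiderivative of (-3*θ - 3) sin(-2*θ) is -3*θ*cos(2*θ)/2 + 3*sin(2*θ)/4 - 3*cos(2*θ)/2; evaluating from 0 to 2*pi: ∫_{0}^{2*pi} (-3*θ - 3) sin(-2*θ) dθ = (-3*pi - 3/2) - (-3/2) = -3*pi.
So ∫_{-2*pi}^{2*pi} v(θ) sin(-2*θ) dθ = -4*pi.
Hence Im(c_{-4}) = (-1/(4*pi))·(-4*pi) = 1.

1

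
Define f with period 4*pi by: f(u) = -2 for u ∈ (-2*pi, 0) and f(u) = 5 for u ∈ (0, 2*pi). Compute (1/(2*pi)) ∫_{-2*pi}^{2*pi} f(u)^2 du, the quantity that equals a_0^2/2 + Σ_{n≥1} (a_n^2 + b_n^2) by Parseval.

29

(1/(2*pi)) ∫_{-2*pi}^{2*pi} f(u)^2 du = (1/(2*pi)) · (58*pi) = 29.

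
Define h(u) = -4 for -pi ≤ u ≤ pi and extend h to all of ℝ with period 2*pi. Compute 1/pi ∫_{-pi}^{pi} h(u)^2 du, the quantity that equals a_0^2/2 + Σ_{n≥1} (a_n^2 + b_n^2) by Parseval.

32

1/pi ∫_{-pi}^{pi} h(u)^2 du = 1/pi · (32*pi) = 32.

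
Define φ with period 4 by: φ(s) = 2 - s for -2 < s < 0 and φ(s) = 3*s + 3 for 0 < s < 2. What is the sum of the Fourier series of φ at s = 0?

At s = 0 the one-sided limits are φ(0^-) = 2 and φ(0^+) = 3.
By Dirichlet's theorem the series converges to their average, [(2) + (3)]/2 = 5/2.

5/2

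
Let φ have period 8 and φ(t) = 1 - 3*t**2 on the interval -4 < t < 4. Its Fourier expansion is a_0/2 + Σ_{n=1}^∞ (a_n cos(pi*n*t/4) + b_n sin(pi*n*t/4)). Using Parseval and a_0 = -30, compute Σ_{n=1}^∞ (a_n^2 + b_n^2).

Parseval: a_0^2/2 + Σ_{n≥1} (a_n^2+b_n^2) = 1/4 ∫_{-4}^{4} φ(t)^2 dt = 4298/5.
Subtract a_0^2/2 = 450: Σ (a_n^2+b_n^2) = 2048/5.

2048/5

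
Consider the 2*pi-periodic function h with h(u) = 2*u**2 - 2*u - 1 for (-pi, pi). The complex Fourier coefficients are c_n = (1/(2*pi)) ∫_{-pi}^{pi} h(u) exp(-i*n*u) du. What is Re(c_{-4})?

1/4

Since h is real-valued, Re(c_{-4}) = (1/(2*pi)) ∫_{-pi}^{pi} h(u) cos(-4*u) du = a_{4}/2.
Integrating by parts twice (tabular method), an antiderivative of (2*u**2 - 2*u - 1) cos(-4*u) is u**2*sin(4*u)/2 - u*sin(4*u)/2 + u*cos(4*u)/4 - 5*sin(4*u)/16 - cos(4*u)/8; evaluating from -pi to pi: ∫_{-pi}^{pi} (2*u**2 - 2*u - 1) cos(-4*u) du = (-1/8 + pi/4) - (-pi/4 - 1/8) = pi/2.
Hence Re(c_{-4}) = (1/(2*pi))·(pi/2) = 1/4.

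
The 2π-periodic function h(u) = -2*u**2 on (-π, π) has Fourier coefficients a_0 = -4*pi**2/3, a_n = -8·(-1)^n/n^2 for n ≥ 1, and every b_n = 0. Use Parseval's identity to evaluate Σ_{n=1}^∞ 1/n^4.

pi**4/90

Parseval: a_0^2/2 + Σ a_n^2 = (1/π) ∫_{-π}^{π} h(u)^2 du = 8*pi**4/5.
Subtract a_0^2/2 = 8*pi**4/9: Σ a_n^2 = 32*pi**4/45.
Since a_n^2 = 64/n^4, Σ 1/n^4 = pi**4/90.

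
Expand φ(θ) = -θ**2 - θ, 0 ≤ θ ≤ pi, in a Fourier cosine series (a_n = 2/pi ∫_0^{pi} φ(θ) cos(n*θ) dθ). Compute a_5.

4*(1 + pi)/(25*pi)

a_5 = 2/pi ∫_0^{pi} (-θ**2 - θ) cos(5*θ) dθ.
Integrating by parts twice (tabular method), an antiderivative of (-θ**2 - θ) cos(5*θ) is -θ**2*sin(5*θ)/5 - θ*sin(5*θ)/5 - 2*θ*cos(5*θ)/25 + 2*sin(5*θ)/125 - cos(5*θ)/25; evaluating from 0 to pi: ∫_{0}^{pi} (-θ**2 - θ) cos(5*θ) dθ = (1/25 + 2*pi/25) - (-1/25) = 2/25 + 2*pi/25.
Hence a_5 = (2/pi)·(2/25 + 2*pi/25) = 4*(1 + pi)/(25*pi).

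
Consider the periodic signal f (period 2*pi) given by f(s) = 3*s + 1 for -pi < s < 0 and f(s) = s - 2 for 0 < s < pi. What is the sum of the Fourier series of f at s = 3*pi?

s = 3*pi differs from s = -pi by 2 full period(s), and the series is 2*pi-periodic.
At s = -pi the one-sided limits are f(-pi^-) = -2 + pi and f(-pi^+) = 1 - 3*pi.
By Dirichlet's theorem the series converges to their average, [(-2 + pi) + (1 - 3*pi)]/2 = -pi - 1/2.

-pi - 1/2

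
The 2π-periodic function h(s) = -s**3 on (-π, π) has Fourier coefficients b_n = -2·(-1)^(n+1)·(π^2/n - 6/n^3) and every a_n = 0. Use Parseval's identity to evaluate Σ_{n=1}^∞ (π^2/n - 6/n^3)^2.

pi**6/14

Parseval: Σ b_n^2 = (1/π) ∫_{-π}^{π} h(s)^2 ds = 2*pi**6/7.
b_n^2 = 4·(π^2/n - 6/n^3)^2, so the sum equals (2*pi**6/7)/4 = pi**6/14.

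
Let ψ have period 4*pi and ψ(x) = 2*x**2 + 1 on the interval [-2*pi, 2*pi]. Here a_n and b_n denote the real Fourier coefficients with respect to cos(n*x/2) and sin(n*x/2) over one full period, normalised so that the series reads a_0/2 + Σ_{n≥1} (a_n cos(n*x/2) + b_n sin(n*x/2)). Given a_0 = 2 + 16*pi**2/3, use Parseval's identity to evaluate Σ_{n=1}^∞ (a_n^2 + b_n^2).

512*pi**4/45

Parseval: a_0^2/2 + Σ_{n≥1} (a_n^2+b_n^2) = (1/(2*pi)) ∫_{-2*pi}^{2*pi} ψ(x)^2 dx = 2 + 32*pi**2/3 + 128*pi**4/5.
Subtract a_0^2/2 = 2*(3 + 8*pi**2)**2/9: Σ (a_n^2+b_n^2) = 512*pi**4/45.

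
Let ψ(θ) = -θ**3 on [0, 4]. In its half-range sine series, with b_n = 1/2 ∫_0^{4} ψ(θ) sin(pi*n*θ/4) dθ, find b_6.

32*(-1 + 6*pi**2)/(9*pi**3)

b_6 = 1/2 ∫_0^{4} (-θ**3) sin(3*pi*θ/2) dθ.
Integrating by parts three times (tabular method), an antiderivative of (-θ**3) sin(3*pi*θ/2) is 2*θ**3*cos(3*pi*θ/2)/(3*pi) - 4*θ**2*sin(3*pi*θ/2)/(3*pi**2) - 16*θ*cos(3*pi*θ/2)/(9*pi**3) + 32*sin(3*pi*θ/2)/(27*pi**4); evaluating from 0 to 4: ∫_{0}^{4} (-θ**3) sin(3*pi*θ/2) dθ = (64*(-1 + 6*pi**2)/(9*pi**3)) - (0) = 64*(-1 + 6*pi**2)/(9*pi**3).
Hence b_6 = (1/2)·(64*(-1 + 6*pi**2)/(9*pi**3)) = 32*(-1 + 6*pi**2)/(9*pi**3).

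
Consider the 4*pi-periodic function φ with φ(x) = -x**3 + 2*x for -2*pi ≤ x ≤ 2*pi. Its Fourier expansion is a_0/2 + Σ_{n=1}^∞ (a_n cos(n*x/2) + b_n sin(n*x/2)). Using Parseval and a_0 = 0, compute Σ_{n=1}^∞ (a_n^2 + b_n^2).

Parseval: a_0^2/2 + Σ_{n≥1} (a_n^2+b_n^2) = (1/(2*pi)) ∫_{-2*pi}^{2*pi} φ(x)^2 dx = 32*pi**2*(-84*pi**2 + 35 + 60*pi**4)/105.
Subtract a_0^2/2 = 0: Σ (a_n^2+b_n^2) = 32*pi**2*(-84*pi**2 + 35 + 60*pi**4)/105.

32*pi**2*(-84*pi**2 + 35 + 60*pi**4)/105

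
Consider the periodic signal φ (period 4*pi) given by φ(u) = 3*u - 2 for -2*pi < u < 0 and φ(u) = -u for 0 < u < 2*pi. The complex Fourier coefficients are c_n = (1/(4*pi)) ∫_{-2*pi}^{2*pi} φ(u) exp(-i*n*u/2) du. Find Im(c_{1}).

-2 - 2/pi

Since φ is real-valued, Im(c_{1}) = -(1/(4*pi)) ∫_{-2*pi}^{2*pi} φ(u) sin(u/2) du = -b_{1}/2.
Split the integral at the breakpoints.
Integrating by parts (boundary term plus one more integral), an antiderivative of (3*u - 2) sin(u/2) is -6*u*cos(u/2) + 12*sin(u/2) + 4*cos(u/2); evaluating from -2*pi to 0: ∫_{-2*pi}^{0} (3*u - 2) sin(u/2) du = (4) - (-12*pi - 4) = 8 + 12*pi.
Integrating by parts (boundary term plus one more integral), an antiderivative of (-u) sin(u/2) is 2*u*cos(u/2) - 4*sin(u/2); evaluating from 0 to 2*pi: ∫_{0}^{2*pi} (-u) sin(u/2) du = (-4*pi) - (0) = -4*pi.
So ∫_{-2*pi}^{2*pi} φ(u) sin(u/2) du = 8 + 8*pi.
Hence Im(c_{1}) = (-1/(4*pi))·(8 + 8*pi) = -2 - 2/pi.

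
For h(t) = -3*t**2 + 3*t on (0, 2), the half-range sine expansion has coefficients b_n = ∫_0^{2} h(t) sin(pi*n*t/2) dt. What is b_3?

b_3 = ∫_0^{2} (-3*t**2 + 3*t) sin(3*pi*t/2) dt.
Integrating by parts twice (tabular method), an antiderivative of (-3*t**2 + 3*t) sin(3*pi*t/2) is 2*t**2*cos(3*pi*t/2)/pi - 8*t*sin(3*pi*t/2)/(3*pi**2) - 2*t*cos(3*pi*t/2)/pi + 4*sin(3*pi*t/2)/(3*pi**2) - 16*cos(3*pi*t/2)/(9*pi**3); evaluating from 0 to 2: ∫_{0}^{2} (-3*t**2 + 3*t) sin(3*pi*t/2) dt = (-4/pi + 16/(9*pi**3)) - (-16/(9*pi**3)) = -4/pi + 32/(9*pi**3).
Hence b_3 = -4/pi + 32/(9*pi**3).

-4/pi + 32/(9*pi**3)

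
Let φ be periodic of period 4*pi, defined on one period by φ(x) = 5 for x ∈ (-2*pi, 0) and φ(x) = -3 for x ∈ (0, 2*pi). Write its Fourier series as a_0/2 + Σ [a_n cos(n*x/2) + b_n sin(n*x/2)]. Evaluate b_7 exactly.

-16/(7*pi)

b_7 = (1/(2*pi)) ∫_{-2*pi}^{2*pi} φ(x) sin(7*x/2) dx.
Split the integral at the breakpoints.
Directly, an antiderivative of (5) sin(7*x/2) is -10*cos(7*x/2)/7; evaluating from -2*pi to 0: ∫_{-2*pi}^{0} (5) sin(7*x/2) dx = (-10/7) - (10/7) = -20/7.
Directly, an antiderivative of (-3) sin(7*x/2) is 6*cos(7*x/2)/7; evaluating from 0 to 2*pi: ∫_{0}^{2*pi} (-3) sin(7*x/2) dx = (-6/7) - (6/7) = -12/7.
Summing the pieces and multiplying by (1/(2*pi)) gives b_7 = -16/(7*pi).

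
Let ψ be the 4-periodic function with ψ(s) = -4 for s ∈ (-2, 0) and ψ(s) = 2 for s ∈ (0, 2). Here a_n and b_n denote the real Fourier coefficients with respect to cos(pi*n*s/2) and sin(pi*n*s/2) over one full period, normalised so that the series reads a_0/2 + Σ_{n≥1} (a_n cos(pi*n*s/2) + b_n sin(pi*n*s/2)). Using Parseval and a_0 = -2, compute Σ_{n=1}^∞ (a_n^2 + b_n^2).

Parseval: a_0^2/2 + Σ_{n≥1} (a_n^2+b_n^2) = 1/2 ∫_{-2}^{2} ψ(s)^2 ds = 20.
Subtract a_0^2/2 = 2: Σ (a_n^2+b_n^2) = 18.

18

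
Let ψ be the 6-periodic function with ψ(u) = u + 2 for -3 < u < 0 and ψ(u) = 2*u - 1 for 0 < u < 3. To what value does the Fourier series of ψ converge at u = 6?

u = 6 differs from u = 0 by 1 full period(s), and the series is 6-periodic.
At u = 0 the one-sided limits are ψ(0^-) = 2 and ψ(0^+) = -1.
By Dirichlet's theorem the series converges to their average, [(2) + (-1)]/2 = 1/2.

1/2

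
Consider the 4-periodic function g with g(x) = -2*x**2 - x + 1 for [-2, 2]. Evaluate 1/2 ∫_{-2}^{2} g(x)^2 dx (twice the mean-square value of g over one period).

98/5

1/2 ∫_{-2}^{2} g(x)^2 dx = 1/2 · (196/5) = 98/5.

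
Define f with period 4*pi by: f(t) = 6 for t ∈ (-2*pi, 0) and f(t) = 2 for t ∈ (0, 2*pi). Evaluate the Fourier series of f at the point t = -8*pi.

t = -8*pi differs from t = 0 by -2 full period(s), and the series is 4*pi-periodic.
At t = 0 the one-sided limits are f(0^-) = 6 and f(0^+) = 2.
By Dirichlet's theorem the series converges to their average, [(6) + (2)]/2 = 4.

4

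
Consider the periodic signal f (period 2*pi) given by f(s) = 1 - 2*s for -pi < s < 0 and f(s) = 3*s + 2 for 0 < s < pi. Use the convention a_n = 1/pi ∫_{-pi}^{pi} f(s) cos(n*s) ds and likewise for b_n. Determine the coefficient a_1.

a_1 = 1/pi ∫_{-pi}^{pi} f(s) cos(s) ds.
Split the integral at the breakpoints.
Integrating by parts (boundary term plus one more integral), an antiderivative of (1 - 2*s) cos(s) is -2*s*sin(s) + sin(s) - 2*cos(s); evaluating from -pi to 0: ∫_{-pi}^{0} (1 - 2*s) cos(s) ds = (-2) - (2) = -4.
Integrating by parts (boundary term plus one more integral), an antiderivative of (3*s + 2) cos(s) is 3*s*sin(s) + 2*sin(s) + 3*cos(s); evaluating from 0 to pi: ∫_{0}^{pi} (3*s + 2) cos(s) ds = (-3) - (3) = -6.
Summing the pieces and multiplying by (1/pi) gives a_1 = -10/pi.

-10/pi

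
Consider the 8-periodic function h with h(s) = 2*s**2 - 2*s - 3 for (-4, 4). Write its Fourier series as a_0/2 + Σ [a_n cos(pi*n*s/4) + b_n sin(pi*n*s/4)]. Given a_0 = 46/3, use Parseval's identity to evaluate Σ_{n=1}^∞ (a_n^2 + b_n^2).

10112/45

Parseval: a_0^2/2 + Σ_{n≥1} (a_n^2+b_n^2) = 1/4 ∫_{-4}^{4} h(s)^2 ds = 5134/15.
Subtract a_0^2/2 = 1058/9: Σ (a_n^2+b_n^2) = 10112/45.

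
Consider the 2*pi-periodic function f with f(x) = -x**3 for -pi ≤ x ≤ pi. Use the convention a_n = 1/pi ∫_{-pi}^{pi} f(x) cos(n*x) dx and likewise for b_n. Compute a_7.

a_7 = 1/pi ∫_{-pi}^{pi} f(x) cos(7*x) dx.
f is odd and cos(7*x) is even, so the integrand is odd over a symmetric interval and the integral vanishes.

0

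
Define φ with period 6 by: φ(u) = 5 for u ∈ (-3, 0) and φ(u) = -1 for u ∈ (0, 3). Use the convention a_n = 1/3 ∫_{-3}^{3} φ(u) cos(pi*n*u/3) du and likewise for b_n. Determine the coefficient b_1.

-12/pi

b_1 = 1/3 ∫_{-3}^{3} φ(u) sin(pi*u/3) du.
Split the integral at the breakpoints.
Directly, an antiderivative of (5) sin(pi*u/3) is -15*cos(pi*u/3)/pi; evaluating from -3 to 0: ∫_{-3}^{0} (5) sin(pi*u/3) du = (-15/pi) - (15/pi) = -30/pi.
Directly, an antiderivative of (-1) sin(pi*u/3) is 3*cos(pi*u/3)/pi; evaluating from 0 to 3: ∫_{0}^{3} (-1) sin(pi*u/3) du = (-3/pi) - (3/pi) = -6/pi.
Summing the pieces and multiplying by (1/3) gives b_1 = -12/pi.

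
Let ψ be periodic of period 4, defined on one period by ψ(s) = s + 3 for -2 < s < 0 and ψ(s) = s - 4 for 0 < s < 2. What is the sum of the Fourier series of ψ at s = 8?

-1/2

s = 8 differs from s = 0 by 2 full period(s), and the series is 4-periodic.
At s = 0 the one-sided limits are ψ(0^-) = 3 and ψ(0^+) = -4.
By Dirichlet's theorem the series converges to their average, [(3) + (-4)]/2 = -1/2.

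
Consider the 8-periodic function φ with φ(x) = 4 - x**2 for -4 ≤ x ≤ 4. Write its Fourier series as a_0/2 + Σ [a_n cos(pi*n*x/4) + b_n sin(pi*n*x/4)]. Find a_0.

-8/3

a_0 = 1/4 ∫_{-4}^{4} φ(x) dx = 1/4 · (-32/3) = -8/3.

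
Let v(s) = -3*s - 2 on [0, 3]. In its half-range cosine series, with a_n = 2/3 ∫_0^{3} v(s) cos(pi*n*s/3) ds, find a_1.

a_1 = 2/3 ∫_0^{3} (-3*s - 2) cos(pi*s/3) ds.
Integrating by parts (boundary term plus one more integral), an antiderivative of (-3*s - 2) cos(pi*s/3) is -9*s*sin(pi*s/3)/pi - 6*sin(pi*s/3)/pi - 27*cos(pi*s/3)/pi**2; evaluating from 0 to 3: ∫_{0}^{3} (-3*s - 2) cos(pi*s/3) ds = (27/pi**2) - (-27/pi**2) = 54/pi**2.
Hence a_1 = (2/3)·(54/pi**2) = 36/pi**2.

36/pi**2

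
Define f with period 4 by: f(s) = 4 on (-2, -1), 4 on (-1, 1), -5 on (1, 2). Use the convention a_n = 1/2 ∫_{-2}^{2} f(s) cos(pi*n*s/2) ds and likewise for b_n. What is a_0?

a_0 = 1/2 ∫_{-2}^{2} f(s) ds = 1/2 · (7) = 7/2.

7/2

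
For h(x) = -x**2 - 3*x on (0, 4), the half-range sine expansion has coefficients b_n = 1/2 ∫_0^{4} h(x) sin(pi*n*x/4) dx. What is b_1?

-56/pi + 128/pi**3

b_1 = 1/2 ∫_0^{4} (-x**2 - 3*x) sin(pi*x/4) dx.
Integrating by parts twice (tabular method), an antiderivative of (-x**2 - 3*x) sin(pi*x/4) is 4*x**2*cos(pi*x/4)/pi - 32*x*sin(pi*x/4)/pi**2 + 12*x*cos(pi*x/4)/pi - 48*sin(pi*x/4)/pi**2 - 128*cos(pi*x/4)/pi**3; evaluating from 0 to 4: ∫_{0}^{4} (-x**2 - 3*x) sin(pi*x/4) dx = (-112/pi + 128/pi**3) - (-128/pi**3) = -112/pi + 256/pi**3.
Hence b_1 = (1/2)·(-112/pi + 256/pi**3) = -56/pi + 128/pi**3.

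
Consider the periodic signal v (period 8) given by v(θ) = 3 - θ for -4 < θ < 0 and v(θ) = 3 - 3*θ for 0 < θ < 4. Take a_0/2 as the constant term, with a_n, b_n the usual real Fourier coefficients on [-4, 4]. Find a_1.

a_1 = 1/4 ∫_{-4}^{4} v(θ) cos(pi*θ/4) dθ.
Split the integral at the breakpoints.
Integrating by parts (boundary term plus one more integral), an antiderivative of (3 - θ) cos(pi*θ/4) is -4*θ*sin(pi*θ/4)/pi + 12*sin(pi*θ/4)/pi - 16*cos(pi*θ/4)/pi**2; evaluating from -4 to 0: ∫_{-4}^{0} (3 - θ) cos(pi*θ/4) dθ = (-16/pi**2) - (16/pi**2) = -32/pi**2.
Integrating by parts (boundary term plus one more integral), an antiderivative of (3 - 3*θ) cos(pi*θ/4) is -12*θ*sin(pi*θ/4)/pi + 12*sin(pi*θ/4)/pi - 48*cos(pi*θ/4)/pi**2; evaluating from 0 to 4: ∫_{0}^{4} (3 - 3*θ) cos(pi*θ/4) dθ = (48/pi**2) - (-48/pi**2) = 96/pi**2.
Summing the pieces and multiplying by (1/4) gives a_1 = 16/pi**2.

16/pi**2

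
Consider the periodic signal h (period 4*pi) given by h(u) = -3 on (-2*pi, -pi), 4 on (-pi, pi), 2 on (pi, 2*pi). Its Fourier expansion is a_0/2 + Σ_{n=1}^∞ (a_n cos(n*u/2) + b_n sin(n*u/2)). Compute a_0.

7/2

a_0 = (1/(2*pi)) ∫_{-2*pi}^{2*pi} h(u) du = (1/(2*pi)) · (7*pi) = 7/2.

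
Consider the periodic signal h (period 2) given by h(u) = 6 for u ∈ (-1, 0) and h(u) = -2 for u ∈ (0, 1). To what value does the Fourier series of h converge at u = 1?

2

At u = 1 the one-sided limits are h(1^-) = -2 and h(1^+) = 6.
By Dirichlet's theorem the series converges to their average, [(-2) + (6)]/2 = 2.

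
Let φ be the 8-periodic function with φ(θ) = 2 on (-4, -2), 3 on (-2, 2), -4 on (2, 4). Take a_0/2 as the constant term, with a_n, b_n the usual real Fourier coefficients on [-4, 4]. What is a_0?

a_0 = 1/4 ∫_{-4}^{4} φ(θ) dθ = 1/4 · (8) = 2.

2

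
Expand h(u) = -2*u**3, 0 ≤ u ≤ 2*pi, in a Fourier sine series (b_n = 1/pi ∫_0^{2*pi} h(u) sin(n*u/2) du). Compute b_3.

64/9 - 32*pi**2/3

b_3 = 1/pi ∫_0^{2*pi} (-2*u**3) sin(3*u/2) du.
Integrating by parts three times (tabular method), an antiderivative of (-2*u**3) sin(3*u/2) is 4*u**3*cos(3*u/2)/3 - 8*u**2*sin(3*u/2)/3 - 32*u*cos(3*u/2)/9 + 64*sin(3*u/2)/27; evaluating from 0 to 2*pi: ∫_{0}^{2*pi} (-2*u**3) sin(3*u/2) du = (32*pi*(2 - 3*pi**2)/9) - (0) = 32*pi*(2 - 3*pi**2)/9.
Hence b_3 = (1/pi)·(32*pi*(2 - 3*pi**2)/9) = 64/9 - 32*pi**2/3.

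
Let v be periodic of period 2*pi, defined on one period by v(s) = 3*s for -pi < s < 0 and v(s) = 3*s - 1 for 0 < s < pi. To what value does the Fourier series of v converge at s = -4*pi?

s = -4*pi differs from s = 0 by -2 full period(s), and the series is 2*pi-periodic.
At s = 0 the one-sided limits are v(0^-) = 0 and v(0^+) = -1.
By Dirichlet's theorem the series converges to their average, [(0) + (-1)]/2 = -1/2.

-1/2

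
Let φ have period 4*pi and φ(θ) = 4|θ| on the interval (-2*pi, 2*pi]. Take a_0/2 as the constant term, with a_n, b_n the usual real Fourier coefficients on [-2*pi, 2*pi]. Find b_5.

b_5 = (1/(2*pi)) ∫_{-2*pi}^{2*pi} φ(θ) sin(5*θ/2) dθ.
φ is even and sin(5*θ/2) is odd, so the integrand is odd over a symmetric interval and the integral vanishes.

0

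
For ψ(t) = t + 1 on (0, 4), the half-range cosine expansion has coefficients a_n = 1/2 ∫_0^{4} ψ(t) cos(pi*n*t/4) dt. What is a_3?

a_3 = 1/2 ∫_0^{4} (t + 1) cos(3*pi*t/4) dt.
Integrating by parts (boundary term plus one more integral), an antiderivative of (t + 1) cos(3*pi*t/4) is 4*t*sin(3*pi*t/4)/(3*pi) + 4*sin(3*pi*t/4)/(3*pi) + 16*cos(3*pi*t/4)/(9*pi**2); evaluating from 0 to 4: ∫_{0}^{4} (t + 1) cos(3*pi*t/4) dt = (-16/(9*pi**2)) - (16/(9*pi**2)) = -32/(9*pi**2).
Hence a_3 = (1/2)·(-32/(9*pi**2)) = -16/(9*pi**2).

-16/(9*pi**2)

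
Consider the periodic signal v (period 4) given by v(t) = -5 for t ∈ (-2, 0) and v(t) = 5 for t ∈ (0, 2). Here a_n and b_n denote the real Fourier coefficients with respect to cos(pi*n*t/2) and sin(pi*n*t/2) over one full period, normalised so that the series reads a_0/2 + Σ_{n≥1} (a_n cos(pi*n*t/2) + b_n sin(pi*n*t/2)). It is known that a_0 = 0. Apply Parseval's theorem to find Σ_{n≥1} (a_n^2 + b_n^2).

50

Parseval: a_0^2/2 + Σ_{n≥1} (a_n^2+b_n^2) = 1/2 ∫_{-2}^{2} v(t)^2 dt = 50.
Subtract a_0^2/2 = 0: Σ (a_n^2+b_n^2) = 50.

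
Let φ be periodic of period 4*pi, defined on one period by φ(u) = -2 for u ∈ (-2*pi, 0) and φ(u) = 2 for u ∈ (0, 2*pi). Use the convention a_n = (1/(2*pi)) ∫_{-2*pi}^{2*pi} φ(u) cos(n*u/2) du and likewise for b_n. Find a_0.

0

a_0 = (1/(2*pi)) ∫_{-2*pi}^{2*pi} φ(u) du = (1/(2*pi)) · (0) = 0.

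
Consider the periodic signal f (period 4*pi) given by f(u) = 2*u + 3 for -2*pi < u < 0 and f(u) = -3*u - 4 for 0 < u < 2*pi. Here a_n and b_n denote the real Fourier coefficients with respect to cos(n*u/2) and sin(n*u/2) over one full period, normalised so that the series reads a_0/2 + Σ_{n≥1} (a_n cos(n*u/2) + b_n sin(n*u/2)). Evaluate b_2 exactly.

b_2 = (1/(2*pi)) ∫_{-2*pi}^{2*pi} f(u) sin(u) du.
Split the integral at the breakpoints.
Integrating by parts (boundary term plus one more integral), an antiderivative of (2*u + 3) sin(u) is -2*u*cos(u) + 2*sin(u) - 3*cos(u); evaluating from -2*pi to 0: ∫_{-2*pi}^{0} (2*u + 3) sin(u) du = (-3) - (-3 + 4*pi) = -4*pi.
Integrating by parts (boundary term plus one more integral), an antiderivative of (-3*u - 4) sin(u) is 3*u*cos(u) - 3*sin(u) + 4*cos(u); evaluating from 0 to 2*pi: ∫_{0}^{2*pi} (-3*u - 4) sin(u) du = (4 + 6*pi) - (4) = 6*pi.
Summing the pieces and multiplying by (1/(2*pi)) gives b_2 = 1.

1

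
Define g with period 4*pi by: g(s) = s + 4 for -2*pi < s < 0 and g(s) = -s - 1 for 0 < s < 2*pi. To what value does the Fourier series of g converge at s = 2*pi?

At s = 2*pi the one-sided limits are g(2*pi^-) = -2*pi - 1 and g(2*pi^+) = 4 - 2*pi.
By Dirichlet's theorem the series converges to their average, [(-2*pi - 1) + (4 - 2*pi)]/2 = 3/2 - 2*pi.

3/2 - 2*pi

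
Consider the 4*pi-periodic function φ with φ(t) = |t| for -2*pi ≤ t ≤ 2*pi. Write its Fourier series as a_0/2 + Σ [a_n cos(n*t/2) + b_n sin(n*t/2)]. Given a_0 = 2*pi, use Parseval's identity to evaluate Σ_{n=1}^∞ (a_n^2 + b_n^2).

2*pi**2/3

Parseval: a_0^2/2 + Σ_{n≥1} (a_n^2+b_n^2) = (1/(2*pi)) ∫_{-2*pi}^{2*pi} φ(t)^2 dt = 8*pi**2/3.
Subtract a_0^2/2 = 2*pi**2: Σ (a_n^2+b_n^2) = 2*pi**2/3.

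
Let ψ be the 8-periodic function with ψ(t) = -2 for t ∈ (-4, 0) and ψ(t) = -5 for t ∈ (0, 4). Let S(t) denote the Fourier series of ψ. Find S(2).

ψ is continuous at t = 2 with value -5, so the series converges to -5 there.

-5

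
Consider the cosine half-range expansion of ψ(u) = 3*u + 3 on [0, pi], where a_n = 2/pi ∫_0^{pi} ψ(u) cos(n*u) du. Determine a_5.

a_5 = 2/pi ∫_0^{pi} (3*u + 3) cos(5*u) du.
Integrating by parts (boundary term plus one more integral), an antiderivative of (3*u + 3) cos(5*u) is 3*u*sin(5*u)/5 + 3*sin(5*u)/5 + 3*cos(5*u)/25; evaluating from 0 to pi: ∫_{0}^{pi} (3*u + 3) cos(5*u) du = (-3/25) - (3/25) = -6/25.
Hence a_5 = (2/pi)·(-6/25) = -12/(25*pi).

-12/(25*pi)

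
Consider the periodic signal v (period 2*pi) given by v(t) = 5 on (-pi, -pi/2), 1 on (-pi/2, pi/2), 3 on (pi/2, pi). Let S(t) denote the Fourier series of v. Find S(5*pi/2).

2

t = 5*pi/2 differs from t = pi/2 by 1 full period(s), and the series is 2*pi-periodic.
At t = pi/2 the one-sided limits are v(pi/2^-) = 1 and v(pi/2^+) = 3.
By Dirichlet's theorem the series converges to their average, [(1) + (3)]/2 = 2.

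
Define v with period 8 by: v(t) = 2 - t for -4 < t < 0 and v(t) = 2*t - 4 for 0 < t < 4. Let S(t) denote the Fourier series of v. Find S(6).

t = 6 differs from t = -2 by 1 full period(s), and the series is 8-periodic.
v is continuous at t = -2 with value 4, so the series converges to 4 there.

4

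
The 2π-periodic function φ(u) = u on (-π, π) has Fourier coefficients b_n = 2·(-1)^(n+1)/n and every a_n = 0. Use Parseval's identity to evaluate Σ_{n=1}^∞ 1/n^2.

pi**2/6

Parseval: Σ b_n^2 = (1/π) ∫_{-π}^{π} φ(u)^2 du = 2*pi**2/3.
Σ b_n^2 = Σ 4/n^2, so Σ 1/n^2 = (2*pi**2/3)/4 = pi**2/6.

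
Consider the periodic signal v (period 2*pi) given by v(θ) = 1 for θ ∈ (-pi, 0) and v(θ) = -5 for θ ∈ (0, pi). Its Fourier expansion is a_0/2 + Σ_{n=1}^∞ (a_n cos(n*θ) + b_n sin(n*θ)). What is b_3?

b_3 = 1/pi ∫_{-pi}^{pi} v(θ) sin(3*θ) dθ.
Split the integral at the breakpoints.
Directly, an antiderivative of (1) sin(3*θ) is -cos(3*θ)/3; evaluating from -pi to 0: ∫_{-pi}^{0} (1) sin(3*θ) dθ = (-1/3) - (1/3) = -2/3.
Directly, an antiderivative of (-5) sin(3*θ) is 5*cos(3*θ)/3; evaluating from 0 to pi: ∫_{0}^{pi} (-5) sin(3*θ) dθ = (-5/3) - (5/3) = -10/3.
Summing the pieces and multiplying by (1/pi) gives b_3 = -4/pi.

-4/pi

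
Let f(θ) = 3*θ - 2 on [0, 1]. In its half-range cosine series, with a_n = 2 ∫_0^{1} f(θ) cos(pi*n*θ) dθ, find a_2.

a_2 = 2 ∫_0^{1} (3*θ - 2) cos(2*pi*θ) dθ.
Integrating by parts (boundary term plus one more integral), an antiderivative of (3*θ - 2) cos(2*pi*θ) is 3*θ*sin(2*pi*θ)/(2*pi) - sin(2*pi*θ)/pi + 3*cos(2*pi*θ)/(4*pi**2); evaluating from 0 to 1: ∫_{0}^{1} (3*θ - 2) cos(2*pi*θ) dθ = (3/(4*pi**2)) - (3/(4*pi**2)) = 0.
Hence a_2 = 2·(0) = 0.

0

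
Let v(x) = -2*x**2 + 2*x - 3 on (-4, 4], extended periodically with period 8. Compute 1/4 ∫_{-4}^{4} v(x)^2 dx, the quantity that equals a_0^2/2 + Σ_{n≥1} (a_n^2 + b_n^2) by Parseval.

8974/15

1/4 ∫_{-4}^{4} v(x)^2 dx = 1/4 · (35896/15) = 8974/15.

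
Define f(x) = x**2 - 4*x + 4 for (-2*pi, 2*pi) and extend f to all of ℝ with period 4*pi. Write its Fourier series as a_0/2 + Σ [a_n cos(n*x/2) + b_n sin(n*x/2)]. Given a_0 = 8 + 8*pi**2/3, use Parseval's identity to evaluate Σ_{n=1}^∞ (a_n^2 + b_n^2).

Parseval: a_0^2/2 + Σ_{n≥1} (a_n^2+b_n^2) = (1/(2*pi)) ∫_{-2*pi}^{2*pi} f(x)^2 dx = 32 + 32*pi**4/5 + 64*pi**2.
Subtract a_0^2/2 = 32*(3 + pi**2)**2/9: Σ (a_n^2+b_n^2) = 128*pi**2*(pi**2 + 15)/45.

128*pi**2*(pi**2 + 15)/45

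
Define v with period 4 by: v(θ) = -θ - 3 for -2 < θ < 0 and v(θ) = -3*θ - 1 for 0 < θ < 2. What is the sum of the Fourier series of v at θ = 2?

-4

θ = 2 differs from θ = -2 by 1 full period(s), and the series is 4-periodic.
At θ = -2 the one-sided limits are v(-2^-) = -7 and v(-2^+) = -1.
By Dirichlet's theorem the series converges to their average, [(-7) + (-1)]/2 = -4.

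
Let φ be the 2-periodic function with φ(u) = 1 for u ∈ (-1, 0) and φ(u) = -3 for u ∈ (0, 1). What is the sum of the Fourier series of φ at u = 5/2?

u = 5/2 differs from u = 1/2 by 1 full period(s), and the series is 2-periodic.
φ is continuous at u = 1/2 with value -3, so the series converges to -3 there.

-3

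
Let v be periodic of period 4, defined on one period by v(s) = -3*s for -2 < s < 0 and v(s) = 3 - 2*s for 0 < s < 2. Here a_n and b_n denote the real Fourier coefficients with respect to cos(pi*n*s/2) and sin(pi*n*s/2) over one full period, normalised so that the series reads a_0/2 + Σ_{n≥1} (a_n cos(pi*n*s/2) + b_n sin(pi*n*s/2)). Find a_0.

4

a_0 = 1/2 ∫_{-2}^{2} v(s) ds = 1/2 · (8) = 4.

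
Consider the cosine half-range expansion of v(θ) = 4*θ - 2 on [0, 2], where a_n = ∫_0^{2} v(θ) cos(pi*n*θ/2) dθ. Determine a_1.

-32/pi**2

a_1 = ∫_0^{2} (4*θ - 2) cos(pi*θ/2) dθ.
Integrating by parts (boundary term plus one more integral), an antiderivative of (4*θ - 2) cos(pi*θ/2) is 8*θ*sin(pi*θ/2)/pi - 4*sin(pi*θ/2)/pi + 16*cos(pi*θ/2)/pi**2; evaluating from 0 to 2: ∫_{0}^{2} (4*θ - 2) cos(pi*θ/2) dθ = (-16/pi**2) - (16/pi**2) = -32/pi**2.
Hence a_1 = -32/pi**2.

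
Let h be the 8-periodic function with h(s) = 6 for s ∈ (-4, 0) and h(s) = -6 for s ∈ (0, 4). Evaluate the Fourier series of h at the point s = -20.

s = -20 differs from s = -4 by -2 full period(s), and the series is 8-periodic.
At s = -4 the one-sided limits are h(-4^-) = -6 and h(-4^+) = 6.
By Dirichlet's theorem the series converges to their average, [(-6) + (6)]/2 = 0.

0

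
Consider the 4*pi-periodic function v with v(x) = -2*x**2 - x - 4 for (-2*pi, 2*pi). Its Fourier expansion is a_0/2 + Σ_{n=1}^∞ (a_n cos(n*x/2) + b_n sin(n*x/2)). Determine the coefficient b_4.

b_4 = (1/(2*pi)) ∫_{-2*pi}^{2*pi} v(x) sin(2*x) dx.
Integrating by parts twice (tabular method), an antiderivative of (-2*x**2 - x - 4) sin(2*x) is x**2*cos(2*x) - x*sin(2*x) + x*cos(2*x)/2 - sin(2*x)/4 + 3*cos(2*x)/2; evaluating from -2*pi to 2*pi: ∫_{-2*pi}^{2*pi} (-2*x**2 - x - 4) sin(2*x) dx = (3/2 + pi + 4*pi**2) - (-pi + 3/2 + 4*pi**2) = 2*pi.
Hence b_4 = (1/(2*pi))·(2*pi) = 1.

1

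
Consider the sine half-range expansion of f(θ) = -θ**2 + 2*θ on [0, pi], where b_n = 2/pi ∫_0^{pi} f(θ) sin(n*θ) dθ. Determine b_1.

-2*pi + 8/pi + 4

b_1 = 2/pi ∫_0^{pi} (-θ**2 + 2*θ) sin(θ) dθ.
Integrating by parts twice (tabular method), an antiderivative of (-θ**2 + 2*θ) sin(θ) is θ**2*cos(θ) - 2*θ*sin(θ) - 2*θ*cos(θ) + 2*sin(θ) - 2*cos(θ); evaluating from 0 to pi: ∫_{0}^{pi} (-θ**2 + 2*θ) sin(θ) dθ = (-pi**2 + 2 + 2*pi) - (-2) = -pi**2 + 4 + 2*pi.
Hence b_1 = (2/pi)·(-pi**2 + 4 + 2*pi) = -2*pi + 8/pi + 4.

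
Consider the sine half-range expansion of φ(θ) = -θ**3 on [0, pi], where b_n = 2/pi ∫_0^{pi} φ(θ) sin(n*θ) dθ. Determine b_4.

-3/16 + pi**2/2

b_4 = 2/pi ∫_0^{pi} (-θ**3) sin(4*θ) dθ.
Integrating by parts three times (tabular method), an antiderivative of (-θ**3) sin(4*θ) is θ**3*cos(4*θ)/4 - 3*θ**2*sin(4*θ)/16 - 3*θ*cos(4*θ)/32 + 3*sin(4*θ)/128; evaluating from 0 to pi: ∫_{0}^{pi} (-θ**3) sin(4*θ) dθ = (pi*(-3 + 8*pi**2)/32) - (0) = pi*(-3 + 8*pi**2)/32.
Hence b_4 = (2/pi)·(pi*(-3 + 8*pi**2)/32) = -3/16 + pi**2/2.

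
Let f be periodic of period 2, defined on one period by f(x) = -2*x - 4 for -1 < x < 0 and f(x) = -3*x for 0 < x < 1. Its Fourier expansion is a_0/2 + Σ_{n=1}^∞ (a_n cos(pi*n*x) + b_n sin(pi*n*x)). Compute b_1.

3/pi

b_1 = ∫_{-1}^{1} f(x) sin(pi*x) dx.
Split the integral at the breakpoints.
Integrating by parts (boundary term plus one more integral), an antiderivative of (-2*x - 4) sin(pi*x) is 2*x*cos(pi*x)/pi - 2*sin(pi*x)/pi**2 + 4*cos(pi*x)/pi; evaluating from -1 to 0: ∫_{-1}^{0} (-2*x - 4) sin(pi*x) dx = (4/pi) - (-2/pi) = 6/pi.
Integrating by parts (boundary term plus one more integral), an antiderivative of (-3*x) sin(pi*x) is 3*x*cos(pi*x)/pi - 3*sin(pi*x)/pi**2; evaluating from 0 to 1: ∫_{0}^{1} (-3*x) sin(pi*x) dx = (-3/pi) - (0) = -3/pi.
Summing the pieces gives b_1 = 3/pi.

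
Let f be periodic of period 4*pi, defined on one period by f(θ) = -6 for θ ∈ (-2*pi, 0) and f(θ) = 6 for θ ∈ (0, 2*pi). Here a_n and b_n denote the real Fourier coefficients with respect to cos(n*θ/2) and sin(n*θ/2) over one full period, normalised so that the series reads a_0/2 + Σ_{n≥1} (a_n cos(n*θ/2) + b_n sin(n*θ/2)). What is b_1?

b_1 = (1/(2*pi)) ∫_{-2*pi}^{2*pi} f(θ) sin(θ/2) dθ.
f is odd and sin(θ/2) is odd, so the integrand is even and b_1 = 1/pi ∫_0^{2*pi} f(θ) sin(θ/2) dθ.
Directly, an antiderivative of (6) sin(θ/2) is -12*cos(θ/2); evaluating from 0 to 2*pi: ∫_{0}^{2*pi} (6) sin(θ/2) dθ = (12) - (-12) = 24.
Hence b_1 = (1/pi)·(24) = 24/pi.

24/pi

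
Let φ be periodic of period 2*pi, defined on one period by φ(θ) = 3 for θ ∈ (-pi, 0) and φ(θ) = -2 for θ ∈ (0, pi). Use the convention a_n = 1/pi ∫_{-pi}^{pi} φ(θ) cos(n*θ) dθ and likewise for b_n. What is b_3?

-10/(3*pi)

b_3 = 1/pi ∫_{-pi}^{pi} φ(θ) sin(3*θ) dθ.
Split the integral at the breakpoints.
Directly, an antiderivative of (3) sin(3*θ) is -cos(3*θ); evaluating from -pi to 0: ∫_{-pi}^{0} (3) sin(3*θ) dθ = (-1) - (1) = -2.
Directly, an antiderivative of (-2) sin(3*θ) is 2*cos(3*θ)/3; evaluating from 0 to pi: ∫_{0}^{pi} (-2) sin(3*θ) dθ = (-2/3) - (2/3) = -4/3.
Summing the pieces and multiplying by (1/pi) gives b_3 = -10/(3*pi).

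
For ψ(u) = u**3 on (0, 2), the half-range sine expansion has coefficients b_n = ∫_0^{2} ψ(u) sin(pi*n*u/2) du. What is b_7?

b_7 = ∫_0^{2} (u**3) sin(7*pi*u/2) du.
Integrating by parts three times (tabular method), an antiderivative of (u**3) sin(7*pi*u/2) is -2*u**3*cos(7*pi*u/2)/(7*pi) + 12*u**2*sin(7*pi*u/2)/(49*pi**2) + 48*u*cos(7*pi*u/2)/(343*pi**3) - 96*sin(7*pi*u/2)/(2401*pi**4); evaluating from 0 to 2: ∫_{0}^{2} (u**3) sin(7*pi*u/2) du = (16*(-6 + 49*pi**2)/(343*pi**3)) - (0) = 16*(-6 + 49*pi**2)/(343*pi**3).
Hence b_7 = 16*(-6 + 49*pi**2)/(343*pi**3).

16*(-6 + 49*pi**2)/(343*pi**3)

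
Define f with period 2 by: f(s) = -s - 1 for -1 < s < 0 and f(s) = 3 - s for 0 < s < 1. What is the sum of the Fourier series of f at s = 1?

1

At s = 1 the one-sided limits are f(1^-) = 2 and f(1^+) = 0.
By Dirichlet's theorem the series converges to their average, [(2) + (0)]/2 = 1.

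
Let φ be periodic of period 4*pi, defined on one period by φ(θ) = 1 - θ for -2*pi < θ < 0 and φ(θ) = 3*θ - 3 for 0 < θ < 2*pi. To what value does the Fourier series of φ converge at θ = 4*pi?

-1

θ = 4*pi differs from θ = 0 by 1 full period(s), and the series is 4*pi-periodic.
At θ = 0 the one-sided limits are φ(0^-) = 1 and φ(0^+) = -3.
By Dirichlet's theorem the series converges to their average, [(1) + (-3)]/2 = -1.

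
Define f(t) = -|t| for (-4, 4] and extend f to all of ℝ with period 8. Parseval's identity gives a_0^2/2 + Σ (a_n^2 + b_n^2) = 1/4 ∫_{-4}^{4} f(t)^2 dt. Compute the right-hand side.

1/4 ∫_{-4}^{4} f(t)^2 dt = 1/4 · (128/3) = 32/3.

32/3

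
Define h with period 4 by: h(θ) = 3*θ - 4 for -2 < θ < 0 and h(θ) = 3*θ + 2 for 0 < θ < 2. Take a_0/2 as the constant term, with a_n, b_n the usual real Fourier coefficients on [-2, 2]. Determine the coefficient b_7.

b_7 = 1/2 ∫_{-2}^{2} h(θ) sin(7*pi*θ/2) dθ.
Split the integral at the breakpoints.
Integrating by parts (boundary term plus one more integral), an antiderivative of (3*θ - 4) sin(7*pi*θ/2) is -6*θ*cos(7*pi*θ/2)/(7*pi) + 12*sin(7*pi*θ/2)/(49*pi**2) + 8*cos(7*pi*θ/2)/(7*pi); evaluating from -2 to 0: ∫_{-2}^{0} (3*θ - 4) sin(7*pi*θ/2) dθ = (8/(7*pi)) - (-20/(7*pi)) = 4/pi.
Integrating by parts (boundary term plus one more integral), an antiderivative of (3*θ + 2) sin(7*pi*θ/2) is -6*θ*cos(7*pi*θ/2)/(7*pi) + 12*sin(7*pi*θ/2)/(49*pi**2) - 4*cos(7*pi*θ/2)/(7*pi); evaluating from 0 to 2: ∫_{0}^{2} (3*θ + 2) sin(7*pi*θ/2) dθ = (16/(7*pi)) - (-4/(7*pi)) = 20/(7*pi).
Summing the pieces and multiplying by (1/2) gives b_7 = 24/(7*pi).

24/(7*pi)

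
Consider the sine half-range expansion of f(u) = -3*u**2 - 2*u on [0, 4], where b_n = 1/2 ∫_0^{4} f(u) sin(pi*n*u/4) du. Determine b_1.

-112/pi + 384/pi**3

b_1 = 1/2 ∫_0^{4} (-3*u**2 - 2*u) sin(pi*u/4) du.
Integrating by parts twice (tabular method), an antiderivative of (-3*u**2 - 2*u) sin(pi*u/4) is 12*u**2*cos(pi*u/4)/pi - 96*u*sin(pi*u/4)/pi**2 + 8*u*cos(pi*u/4)/pi - 32*sin(pi*u/4)/pi**2 - 384*cos(pi*u/4)/pi**3; evaluating from 0 to 4: ∫_{0}^{4} (-3*u**2 - 2*u) sin(pi*u/4) du = (-224/pi + 384/pi**3) - (-384/pi**3) = -224/pi + 768/pi**3.
Hence b_1 = (1/2)·(-224/pi + 768/pi**3) = -112/pi + 384/pi**3.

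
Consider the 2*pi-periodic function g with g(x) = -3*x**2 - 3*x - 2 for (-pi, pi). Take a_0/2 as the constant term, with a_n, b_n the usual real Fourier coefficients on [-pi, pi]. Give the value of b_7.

b_7 = 1/pi ∫_{-pi}^{pi} g(x) sin(7*x) dx.
Integrating by parts twice (tabular method), an antiderivative of (-3*x**2 - 3*x - 2) sin(7*x) is 3*x**2*cos(7*x)/7 - 6*x*sin(7*x)/49 + 3*x*cos(7*x)/7 - 3*sin(7*x)/49 + 92*cos(7*x)/343; evaluating from -pi to pi: ∫_{-pi}^{pi} (-3*x**2 - 3*x - 2) sin(7*x) dx = (-3*pi**2/7 - 3*pi/7 - 92/343) - (-3*pi**2/7 - 92/343 + 3*pi/7) = -6*pi/7.
Hence b_7 = (1/pi)·(-6*pi/7) = -6/7.

-6/7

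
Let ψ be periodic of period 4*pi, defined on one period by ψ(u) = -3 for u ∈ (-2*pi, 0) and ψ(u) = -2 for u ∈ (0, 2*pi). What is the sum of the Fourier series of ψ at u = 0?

-5/2

At u = 0 the one-sided limits are ψ(0^-) = -3 and ψ(0^+) = -2.
By Dirichlet's theorem the series converges to their average, [(-3) + (-2)]/2 = -5/2.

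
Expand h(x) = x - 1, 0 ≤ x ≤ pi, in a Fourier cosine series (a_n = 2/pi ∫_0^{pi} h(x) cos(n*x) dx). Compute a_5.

-4/(25*pi)

a_5 = 2/pi ∫_0^{pi} (x - 1) cos(5*x) dx.
Integrating by parts (boundary term plus one more integral), an antiderivative of (x - 1) cos(5*x) is x*sin(5*x)/5 - sin(5*x)/5 + cos(5*x)/25; evaluating from 0 to pi: ∫_{0}^{pi} (x - 1) cos(5*x) dx = (-1/25) - (1/25) = -2/25.
Hence a_5 = (2/pi)·(-2/25) = -4/(25*pi).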